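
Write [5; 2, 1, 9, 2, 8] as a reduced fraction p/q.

Using pₖ = aₖpₖ₋₁ + pₖ₋₂ and qₖ = aₖqₖ₋₁ + qₖ₋₂:
  k=0: a=5, p=5, q=1
  k=1: a=2, p=11, q=2
  k=2: a=1, p=16, q=3
  k=3: a=9, p=155, q=29
  k=4: a=2, p=326, q=61
  k=5: a=8, p=2763, q=517

2763/517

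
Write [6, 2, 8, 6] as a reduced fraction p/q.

Using pₖ = aₖpₖ₋₁ + pₖ₋₂ and qₖ = aₖqₖ₋₁ + qₖ₋₂:
  k=0: a=6, p=6, q=1
  k=1: a=2, p=13, q=2
  k=2: a=8, p=110, q=17
  k=3: a=6, p=673, q=104

673/104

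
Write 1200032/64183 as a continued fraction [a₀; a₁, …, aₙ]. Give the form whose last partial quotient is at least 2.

1200032 = 18·64183 + 44738
64183 = 1·44738 + 19445
44738 = 2·19445 + 5848
19445 = 3·5848 + 1901
5848 = 3·1901 + 145
1901 = 13·145 + 16
145 = 9·16 + 1
16 = 16·1 + 0  (stop)
So 1200032/64183 = [18; 1, 2, 3, 3, 13, 9, 16].

[18; 1, 2, 3, 3, 13, 9, 16]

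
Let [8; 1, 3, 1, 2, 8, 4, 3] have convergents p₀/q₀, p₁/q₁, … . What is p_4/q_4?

Using pₖ = aₖpₖ₋₁ + pₖ₋₂, qₖ = aₖqₖ₋₁ + qₖ₋₂ (with p₋₁=1, p₋₂=0, q₋₁=0, q₋₂=1):
  k=0: a=8, p=8, q=1
  k=1: a=1, p=9, q=1
  k=2: a=3, p=35, q=4
  k=3: a=1, p=44, q=5
  k=4: a=2, p=123, q=14

123/14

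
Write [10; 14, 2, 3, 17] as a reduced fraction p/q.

Fold from the inside: start with 17/1.
  3 + 1/17 = 52/17
  2 + 17/52 = 121/52
  14 + 52/121 = 1746/121
  10 + 121/1746 = 17581/1746

17581/1746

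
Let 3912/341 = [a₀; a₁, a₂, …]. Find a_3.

3912 = 11·341 + 161   →  a_0 = 11
341 = 2·161 + 19   →  a_1 = 2
161 = 8·19 + 9   →  a_2 = 8
19 = 2·9 + 1   →  a_3 = 2

2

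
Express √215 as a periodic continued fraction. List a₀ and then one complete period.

a₀ = ⌊√215⌋ = 14.
With m₀=0, d₀=1 and mₖ₊₁ = dₖaₖ − mₖ, dₖ₊₁ = (n − mₖ₊₁²)/dₖ, aₖ₊₁ = ⌊(a₀+mₖ₊₁)/dₖ₊₁⌋:
  k=1: m=14, d=19, a=1
  k=2: m=5, d=10, a=1
  k=3: m=5, d=19, a=1
  k=4: m=14, d=1, a=28
d=1 and a=2a₀=28 at k=4, so the next step gives (m, d) = (14, 19) again — its k=1 value — and the period has length 4.

[14; 1, 1, 1, 28]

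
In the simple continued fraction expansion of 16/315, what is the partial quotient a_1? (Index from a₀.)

19

16 = 0·315 + 16   →  a_0 = 0
315 = 19·16 + 11   →  a_1 = 19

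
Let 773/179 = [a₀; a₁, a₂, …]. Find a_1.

773 = 4·179 + 57   →  a_0 = 4
179 = 3·57 + 8   →  a_1 = 3

3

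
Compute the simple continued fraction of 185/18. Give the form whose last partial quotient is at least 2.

185 = 10·18 + 5
18 = 3·5 + 3
5 = 1·3 + 2
3 = 1·2 + 1
2 = 2·1 + 0  (stop)
So 185/18 = [10; 3, 1, 1, 2].

[10; 3, 1, 1, 2]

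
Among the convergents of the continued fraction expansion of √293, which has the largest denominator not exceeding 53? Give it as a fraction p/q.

√293 = [17; 8, 1, 1, 8, 34, …] (period length 5).
Convergents:
  p_0/q_0 = 17/1
  p_1/q_1 = 137/8
  p_2/q_2 = 154/9
  p_3/q_3 = 291/17
  p_4/q_4 = 2482/145
q_3 = 17 ≤ 53 < 145 = q_4, so the answer is 291/17.

291/17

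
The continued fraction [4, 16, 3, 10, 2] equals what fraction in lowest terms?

Fold from the inside: start with 2/1.
  10 + 1/2 = 21/2
  3 + 2/21 = 65/21
  16 + 21/65 = 1061/65
  4 + 65/1061 = 4309/1061

4309/1061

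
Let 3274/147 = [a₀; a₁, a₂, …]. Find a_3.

3274 = 22·147 + 40   →  a_0 = 22
147 = 3·40 + 27   →  a_1 = 3
40 = 1·27 + 13   →  a_2 = 1
27 = 2·13 + 1   →  a_3 = 2

2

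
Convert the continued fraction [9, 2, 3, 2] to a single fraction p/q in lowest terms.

151/16

Fold from the inside: start with 2/1.
  3 + 1/2 = 7/2
  2 + 2/7 = 16/7
  9 + 7/16 = 151/16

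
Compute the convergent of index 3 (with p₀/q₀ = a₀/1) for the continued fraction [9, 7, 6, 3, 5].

Using pₖ = aₖpₖ₋₁ + pₖ₋₂, qₖ = aₖqₖ₋₁ + qₖ₋₂ (with p₋₁=1, p₋₂=0, q₋₁=0, q₋₂=1):
  k=0: a=9, p=9, q=1
  k=1: a=7, p=64, q=7
  k=2: a=6, p=393, q=43
  k=3: a=3, p=1243, q=136

1243/136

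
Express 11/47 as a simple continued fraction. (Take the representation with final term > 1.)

[0; 4, 3, 1, 2]

11 = 0×47 + 11
47 = 4×11 + 3
11 = 3×3 + 2
3 = 1×2 + 1
2 = 2×1 + 0  (stop)
So 11/47 = [0; 4, 3, 1, 2].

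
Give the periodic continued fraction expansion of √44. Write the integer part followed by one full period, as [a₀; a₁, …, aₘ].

a₀ = ⌊√44⌋ = 6.
With m₀=0, d₀=1 and mₖ₊₁ = dₖaₖ − mₖ, dₖ₊₁ = (n − mₖ₊₁²)/dₖ, aₖ₊₁ = ⌊(a₀+mₖ₊₁)/dₖ₊₁⌋:
  k=1: m=6, d=8, a=1
  k=2: m=2, d=5, a=1
  k=3: m=3, d=7, a=1
  k=4: m=4, d=4, a=2
  k=5: m=4, d=7, a=1
  k=6: m=3, d=5, a=1
  k=7: m=2, d=8, a=1
  k=8: m=6, d=1, a=12
d=1 and a=2a₀=12 at k=8, so the next step gives (m, d) = (6, 8) again — its k=1 value — and the period has length 8.

[6; 1, 1, 1, 2, 1, 1, 1, 12]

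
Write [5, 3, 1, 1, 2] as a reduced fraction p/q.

Fold from the inside: start with 2/1.
  1 + 1/2 = 3/2
  1 + 2/3 = 5/3
  3 + 3/5 = 18/5
  5 + 5/18 = 95/18

95/18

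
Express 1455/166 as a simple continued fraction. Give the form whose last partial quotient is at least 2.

[8; 1, 3, 3, 1, 9]

1455 = 8×166 + 127
166 = 1×127 + 39
127 = 3×39 + 10
39 = 3×10 + 9
10 = 1×9 + 1
9 = 9×1 + 0  (stop)
So 1455/166 = [8; 1, 3, 3, 1, 9].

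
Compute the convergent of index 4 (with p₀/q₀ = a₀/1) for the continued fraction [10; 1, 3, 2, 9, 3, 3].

916/85

Using pₖ = aₖpₖ₋₁ + pₖ₋₂, qₖ = aₖqₖ₋₁ + qₖ₋₂ (with p₋₁=1, p₋₂=0, q₋₁=0, q₋₂=1):
  k=0: a=10, p=10, q=1
  k=1: a=1, p=11, q=1
  k=2: a=3, p=43, q=4
  k=3: a=2, p=97, q=9
  k=4: a=9, p=916, q=85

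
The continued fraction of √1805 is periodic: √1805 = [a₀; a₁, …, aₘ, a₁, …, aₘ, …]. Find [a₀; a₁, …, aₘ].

a₀ = ⌊√1805⌋ = 42.

[42; 2, 16, 2, 84]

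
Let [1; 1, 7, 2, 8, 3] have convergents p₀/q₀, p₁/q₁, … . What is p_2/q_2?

Using pₖ = aₖpₖ₋₁ + pₖ₋₂, qₖ = aₖqₖ₋₁ + qₖ₋₂ (with p₋₁=1, p₋₂=0, q₋₁=0, q₋₂=1):
  k=0: a=1, p=1, q=1
  k=1: a=1, p=2, q=1
  k=2: a=7, p=15, q=8

15/8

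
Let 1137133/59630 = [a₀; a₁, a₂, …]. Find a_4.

3

1137133 = 19·59630 + 4163   →  a_0 = 19
59630 = 14·4163 + 1348   →  a_1 = 14
4163 = 3·1348 + 119   →  a_2 = 3
1348 = 11·119 + 39   →  a_3 = 11
119 = 3·39 + 2   →  a_4 = 3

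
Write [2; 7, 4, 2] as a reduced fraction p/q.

Using pₖ = aₖpₖ₋₁ + pₖ₋₂ and qₖ = aₖqₖ₋₁ + qₖ₋₂:
  k=0: a=2, p=2, q=1
  k=1: a=7, p=15, q=7
  k=2: a=4, p=62, q=29
  k=3: a=2, p=139, q=65

139/65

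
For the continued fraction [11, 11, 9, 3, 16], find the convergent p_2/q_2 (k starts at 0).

1109/100

Using pₖ = aₖpₖ₋₁ + pₖ₋₂, qₖ = aₖqₖ₋₁ + qₖ₋₂ (with p₋₁=1, p₋₂=0, q₋₁=0, q₋₂=1):
  k=0: a=11, p=11, q=1
  k=1: a=11, p=122, q=11
  k=2: a=9, p=1109, q=100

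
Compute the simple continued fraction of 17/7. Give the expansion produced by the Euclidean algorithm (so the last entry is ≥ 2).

17 = 2·7 + 3
7 = 2·3 + 1
3 = 3·1 + 0  (stop)
So 17/7 = [2; 2, 3].

[2; 2, 3]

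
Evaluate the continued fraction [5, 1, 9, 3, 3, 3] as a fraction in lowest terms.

Fold from the inside: start with 3/1.
  3 + 1/3 = 10/3
  3 + 3/10 = 33/10
  9 + 10/33 = 307/33
  1 + 33/307 = 340/307
  5 + 307/340 = 2007/340

2007/340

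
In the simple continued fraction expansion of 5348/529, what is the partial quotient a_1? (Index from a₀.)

5348 = 10·529 + 58   →  a_0 = 10
529 = 9·58 + 7   →  a_1 = 9

9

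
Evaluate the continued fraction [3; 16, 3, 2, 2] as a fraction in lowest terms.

Fold from the inside: start with 2/1.
  2 + 1/2 = 5/2
  3 + 2/5 = 17/5
  16 + 5/17 = 277/17
  3 + 17/277 = 848/277

848/277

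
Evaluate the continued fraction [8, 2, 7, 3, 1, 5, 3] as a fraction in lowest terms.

9594/1133

Fold from the inside: start with 3/1.
  5 + 1/3 = 16/3
  1 + 3/16 = 19/16
  3 + 16/19 = 73/19
  7 + 19/73 = 530/73
  2 + 73/530 = 1133/530
  8 + 530/1133 = 9594/1133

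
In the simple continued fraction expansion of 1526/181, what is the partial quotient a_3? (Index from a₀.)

1526 = 8·181 + 78   →  a_0 = 8
181 = 2·78 + 25   →  a_1 = 2
78 = 3·25 + 3   →  a_2 = 3
25 = 8·3 + 1   →  a_3 = 8

8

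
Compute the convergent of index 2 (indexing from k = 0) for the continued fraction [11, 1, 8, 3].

Using pₖ = aₖpₖ₋₁ + pₖ₋₂, qₖ = aₖqₖ₋₁ + qₖ₋₂ (with p₋₁=1, p₋₂=0, q₋₁=0, q₋₂=1):
  k=0: a=11, p=11, q=1
  k=1: a=1, p=12, q=1
  k=2: a=8, p=107, q=9

107/9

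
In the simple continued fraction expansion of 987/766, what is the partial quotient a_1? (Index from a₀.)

987 = 1·766 + 221   →  a_0 = 1
766 = 3·221 + 103   →  a_1 = 3

3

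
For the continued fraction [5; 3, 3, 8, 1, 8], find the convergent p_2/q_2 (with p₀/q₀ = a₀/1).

53/10

Using pₖ = aₖpₖ₋₁ + pₖ₋₂, qₖ = aₖqₖ₋₁ + qₖ₋₂ (with p₋₁=1, p₋₂=0, q₋₁=0, q₋₂=1):
  k=0: a=5, p=5, q=1
  k=1: a=3, p=16, q=3
  k=2: a=3, p=53, q=10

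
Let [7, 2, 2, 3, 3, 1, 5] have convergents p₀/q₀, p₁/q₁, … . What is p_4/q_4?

415/56

Using pₖ = aₖpₖ₋₁ + pₖ₋₂, qₖ = aₖqₖ₋₁ + qₖ₋₂ (with p₋₁=1, p₋₂=0, q₋₁=0, q₋₂=1):
  k=0: a=7, p=7, q=1
  k=1: a=2, p=15, q=2
  k=2: a=2, p=37, q=5
  k=3: a=3, p=126, q=17
  k=4: a=3, p=415, q=56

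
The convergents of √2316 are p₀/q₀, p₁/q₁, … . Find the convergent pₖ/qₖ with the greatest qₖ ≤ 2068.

√2316 = [48; 8, 96, …] (period length 2).
Convergents:
  p_0/q_0 = 48/1
  p_1/q_1 = 385/8
  p_2/q_2 = 37008/769
  p_3/q_3 = 296449/6160
q_2 = 769 ≤ 2068 < 6160 = q_3, so the answer is 37008/769.

37008/769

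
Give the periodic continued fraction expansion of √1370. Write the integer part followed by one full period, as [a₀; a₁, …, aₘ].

[37; 74]

a₀ = ⌊√1370⌋ = 37.
With m₀=0, d₀=1 and mₖ₊₁ = dₖaₖ − mₖ, dₖ₊₁ = (n − mₖ₊₁²)/dₖ, aₖ₊₁ = ⌊(a₀+mₖ₊₁)/dₖ₊₁⌋:
  k=1: m=37, d=1, a=74
d=1 and a=2a₀=74 at k=1, so the next step gives (m, d) = (37, 1) again — its k=1 value — and the period has length 1.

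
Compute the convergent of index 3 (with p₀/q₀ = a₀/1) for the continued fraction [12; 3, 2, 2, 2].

Using pₖ = aₖpₖ₋₁ + pₖ₋₂, qₖ = aₖqₖ₋₁ + qₖ₋₂ (with p₋₁=1, p₋₂=0, q₋₁=0, q₋₂=1):
  k=0: a=12, p=12, q=1
  k=1: a=3, p=37, q=3
  k=2: a=2, p=86, q=7
  k=3: a=2, p=209, q=17

209/17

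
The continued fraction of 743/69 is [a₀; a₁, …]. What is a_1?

1

743 = 10·69 + 53   →  a_0 = 10
69 = 1·53 + 16   →  a_1 = 1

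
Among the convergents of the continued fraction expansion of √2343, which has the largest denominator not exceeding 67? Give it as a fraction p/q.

2033/42

√2343 = [48; 2, 2, 8, 2, 2, 96, …] (period length 6).
Convergents:
  p_0/q_0 = 48/1
  p_1/q_1 = 97/2
  p_2/q_2 = 242/5
  p_3/q_3 = 2033/42
  p_4/q_4 = 4308/89
q_3 = 42 ≤ 67 < 89 = q_4, so the answer is 2033/42.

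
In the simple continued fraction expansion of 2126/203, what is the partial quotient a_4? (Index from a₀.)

2126 = 10·203 + 96   →  a_0 = 10
203 = 2·96 + 11   →  a_1 = 2
96 = 8·11 + 8   →  a_2 = 8
11 = 1·8 + 3   →  a_3 = 1
8 = 2·3 + 2   →  a_4 = 2

2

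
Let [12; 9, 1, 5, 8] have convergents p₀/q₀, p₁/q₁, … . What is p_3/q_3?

Using pₖ = aₖpₖ₋₁ + pₖ₋₂, qₖ = aₖqₖ₋₁ + qₖ₋₂ (with p₋₁=1, p₋₂=0, q₋₁=0, q₋₂=1):
  k=0: a=12, p=12, q=1
  k=1: a=9, p=109, q=9
  k=2: a=1, p=121, q=10
  k=3: a=5, p=714, q=59

714/59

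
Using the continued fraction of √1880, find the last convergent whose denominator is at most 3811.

√1880 = [43; 2, 1, 3, 1, 2, 86, …] (period length 6).
Convergents:
  p_0/q_0 = 43/1
  p_1/q_1 = 87/2
  p_2/q_2 = 130/3
  p_3/q_3 = 477/11
  p_4/q_4 = 607/14
  p_5/q_5 = 1691/39
  p_6/q_6 = 146033/3368
  p_7/q_7 = 293757/6775
q_6 = 3368 ≤ 3811 < 6775 = q_7, so the answer is 146033/3368.

146033/3368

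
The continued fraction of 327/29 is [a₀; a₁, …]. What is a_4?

1

327 = 11·29 + 8   →  a_0 = 11
29 = 3·8 + 5   →  a_1 = 3
8 = 1·5 + 3   →  a_2 = 1
5 = 1·3 + 2   →  a_3 = 1
3 = 1·2 + 1   →  a_4 = 1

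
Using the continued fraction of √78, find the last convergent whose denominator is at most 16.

53/6

√78 = [8; 1, 4, 1, 16, …] (period length 4).
Convergents:
  p_0/q_0 = 8/1
  p_1/q_1 = 9/1
  p_2/q_2 = 44/5
  p_3/q_3 = 53/6
  p_4/q_4 = 892/101
q_3 = 6 ≤ 16 < 101 = q_4, so the answer is 53/6.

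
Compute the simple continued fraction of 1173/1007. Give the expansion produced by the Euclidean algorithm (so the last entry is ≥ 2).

1173 = 1×1007 + 166
1007 = 6×166 + 11
166 = 15×11 + 1
11 = 11×1 + 0  (stop)
So 1173/1007 = [1; 6, 15, 11].

[1; 6, 15, 11]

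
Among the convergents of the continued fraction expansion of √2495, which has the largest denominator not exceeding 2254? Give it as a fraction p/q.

√2495 = [49; 1, 18, 1, 98, …] (period length 4).
Convergents:
  p_0/q_0 = 49/1
  p_1/q_1 = 50/1
  p_2/q_2 = 949/19
  p_3/q_3 = 999/20
  p_4/q_4 = 98851/1979
  p_5/q_5 = 99850/1999
  p_6/q_6 = 1896151/37961
q_5 = 1999 ≤ 2254 < 37961 = q_6, so the answer is 99850/1999.

99850/1999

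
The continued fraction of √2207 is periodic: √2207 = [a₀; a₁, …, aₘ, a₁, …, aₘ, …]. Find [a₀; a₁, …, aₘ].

[46; 1, 45, 1, 92]

a₀ = ⌊√2207⌋ = 46.
With m₀=0, d₀=1 and mₖ₊₁ = dₖaₖ − mₖ, dₖ₊₁ = (n − mₖ₊₁²)/dₖ, aₖ₊₁ = ⌊(a₀+mₖ₊₁)/dₖ₊₁⌋:
  k=1: m=46, d=91, a=1
  k=2: m=45, d=2, a=45
  k=3: m=45, d=91, a=1
  k=4: m=46, d=1, a=92
d=1 and a=2a₀=92 at k=4, so the next step gives (m, d) = (46, 91) again — its k=1 value — and the period has length 4.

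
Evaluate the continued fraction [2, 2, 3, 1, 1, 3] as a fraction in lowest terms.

Fold from the inside: start with 3/1.
  1 + 1/3 = 4/3
  1 + 3/4 = 7/4
  3 + 4/7 = 25/7
  2 + 7/25 = 57/25
  2 + 25/57 = 139/57

139/57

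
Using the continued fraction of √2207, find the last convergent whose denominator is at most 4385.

√2207 = [46; 1, 45, 1, 92, …] (period length 4).
Convergents:
  p_0/q_0 = 46/1
  p_1/q_1 = 47/1
  p_2/q_2 = 2161/46
  p_3/q_3 = 2208/47
  p_4/q_4 = 205297/4370
  p_5/q_5 = 207505/4417
q_4 = 4370 ≤ 4385 < 4417 = q_5, so the answer is 205297/4370.

205297/4370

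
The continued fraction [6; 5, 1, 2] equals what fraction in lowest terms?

105/17

Fold from the inside: start with 2/1.
  1 + 1/2 = 3/2
  5 + 2/3 = 17/3
  6 + 3/17 = 105/17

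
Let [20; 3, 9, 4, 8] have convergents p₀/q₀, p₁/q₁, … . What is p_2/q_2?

569/28

Using pₖ = aₖpₖ₋₁ + pₖ₋₂, qₖ = aₖqₖ₋₁ + qₖ₋₂ (with p₋₁=1, p₋₂=0, q₋₁=0, q₋₂=1):
  k=0: a=20, p=20, q=1
  k=1: a=3, p=61, q=3
  k=2: a=9, p=569, q=28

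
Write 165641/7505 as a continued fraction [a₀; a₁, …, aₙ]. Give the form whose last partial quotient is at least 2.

165641 = 22*7505 + 531
7505 = 14*531 + 71
531 = 7*71 + 34
71 = 2*34 + 3
34 = 11*3 + 1
3 = 3*1 + 0  (stop)
So 165641/7505 = [22; 14, 7, 2, 11, 3].

[22; 14, 7, 2, 11, 3]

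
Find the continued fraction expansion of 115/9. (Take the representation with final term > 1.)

115 = 12×9 + 7
9 = 1×7 + 2
7 = 3×2 + 1
2 = 2×1 + 0  (stop)
So 115/9 = [12; 1, 3, 2].

[12; 1, 3, 2]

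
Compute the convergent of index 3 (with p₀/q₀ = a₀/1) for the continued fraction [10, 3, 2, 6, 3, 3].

463/45

Using pₖ = aₖpₖ₋₁ + pₖ₋₂, qₖ = aₖqₖ₋₁ + qₖ₋₂ (with p₋₁=1, p₋₂=0, q₋₁=0, q₋₂=1):
  k=0: a=10, p=10, q=1
  k=1: a=3, p=31, q=3
  k=2: a=2, p=72, q=7
  k=3: a=6, p=463, q=45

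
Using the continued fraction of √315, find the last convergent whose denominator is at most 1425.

10081/568

√315 = [17; 1, 2, 1, 34, …] (period length 4).
Convergents:
  p_0/q_0 = 17/1
  p_1/q_1 = 18/1
  p_2/q_2 = 53/3
  p_3/q_3 = 71/4
  p_4/q_4 = 2467/139
  p_5/q_5 = 2538/143
  p_6/q_6 = 7543/425
  p_7/q_7 = 10081/568
  p_8/q_8 = 350297/19737
q_7 = 568 ≤ 1425 < 19737 = q_8, so the answer is 10081/568.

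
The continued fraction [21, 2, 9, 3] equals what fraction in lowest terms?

Using pₖ = aₖpₖ₋₁ + pₖ₋₂ and qₖ = aₖqₖ₋₁ + qₖ₋₂:
  k=0: a=21, p=21, q=1
  k=1: a=2, p=43, q=2
  k=2: a=9, p=408, q=19
  k=3: a=3, p=1267, q=59

1267/59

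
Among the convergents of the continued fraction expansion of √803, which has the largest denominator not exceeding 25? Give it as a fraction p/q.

√803 = [28; 2, 1, 27, 1, 2, 56, …] (period length 6).
Convergents:
  p_0/q_0 = 28/1
  p_1/q_1 = 57/2
  p_2/q_2 = 85/3
  p_3/q_3 = 2352/83
q_2 = 3 ≤ 25 < 83 = q_3, so the answer is 85/3.

85/3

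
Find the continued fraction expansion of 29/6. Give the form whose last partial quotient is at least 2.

29 = 4×6 + 5
6 = 1×5 + 1
5 = 5×1 + 0  (stop)
So 29/6 = [4; 1, 5].

[4; 1, 5]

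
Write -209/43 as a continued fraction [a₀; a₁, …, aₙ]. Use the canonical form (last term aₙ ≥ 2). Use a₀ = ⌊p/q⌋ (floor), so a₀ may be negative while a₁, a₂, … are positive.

[-5; 7, 6]

-209 = -5×43 + 6
43 = 7×6 + 1
6 = 6×1 + 0  (stop)
So -209/43 = [-5; 7, 6].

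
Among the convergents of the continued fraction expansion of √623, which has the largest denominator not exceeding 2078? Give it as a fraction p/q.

31175/1249

√623 = [24; 1, 23, 1, 48, …] (period length 4).
Convergents:
  p_0/q_0 = 24/1
  p_1/q_1 = 25/1
  p_2/q_2 = 599/24
  p_3/q_3 = 624/25
  p_4/q_4 = 30551/1224
  p_5/q_5 = 31175/1249
  p_6/q_6 = 747576/29951
q_5 = 1249 ≤ 2078 < 29951 = q_6, so the answer is 31175/1249.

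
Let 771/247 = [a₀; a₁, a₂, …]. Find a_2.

4

771 = 3·247 + 30   →  a_0 = 3
247 = 8·30 + 7   →  a_1 = 8
30 = 4·7 + 2   →  a_2 = 4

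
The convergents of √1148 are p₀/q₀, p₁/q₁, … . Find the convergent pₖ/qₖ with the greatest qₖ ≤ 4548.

146337/4319

√1148 = [33; 1, 7, 2, 16, 2, 7, 1, 66, …] (period length 8).
Convergents:
  p_0/q_0 = 33/1
  p_1/q_1 = 34/1
  p_2/q_2 = 271/8
  p_3/q_3 = 576/17
  p_4/q_4 = 9487/280
  p_5/q_5 = 19550/577
  p_6/q_6 = 146337/4319
  p_7/q_7 = 165887/4896
q_6 = 4319 ≤ 4548 < 4896 = q_7, so the answer is 146337/4319.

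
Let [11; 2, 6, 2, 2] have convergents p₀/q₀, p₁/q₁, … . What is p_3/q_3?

321/28

Using pₖ = aₖpₖ₋₁ + pₖ₋₂, qₖ = aₖqₖ₋₁ + qₖ₋₂ (with p₋₁=1, p₋₂=0, q₋₁=0, q₋₂=1):
  k=0: a=11, p=11, q=1
  k=1: a=2, p=23, q=2
  k=2: a=6, p=149, q=13
  k=3: a=2, p=321, q=28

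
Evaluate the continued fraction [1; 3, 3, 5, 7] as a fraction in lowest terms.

Fold from the inside: start with 7/1.
  5 + 1/7 = 36/7
  3 + 7/36 = 115/36
  3 + 36/115 = 381/115
  1 + 115/381 = 496/381

496/381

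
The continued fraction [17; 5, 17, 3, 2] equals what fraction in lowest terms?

Fold from the inside: start with 2/1.
  3 + 1/2 = 7/2
  17 + 2/7 = 121/7
  5 + 7/121 = 612/121
  17 + 121/612 = 10525/612

10525/612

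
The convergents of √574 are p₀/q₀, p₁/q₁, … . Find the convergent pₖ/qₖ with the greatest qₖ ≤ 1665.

27576/1151

√574 = [23; 1, 22, 1, 46, …] (period length 4).
Convergents:
  p_0/q_0 = 23/1
  p_1/q_1 = 24/1
  p_2/q_2 = 551/23
  p_3/q_3 = 575/24
  p_4/q_4 = 27001/1127
  p_5/q_5 = 27576/1151
  p_6/q_6 = 633673/26449
q_5 = 1151 ≤ 1665 < 26449 = q_6, so the answer is 27576/1151.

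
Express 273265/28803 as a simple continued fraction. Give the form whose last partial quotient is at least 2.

273265 = 9·28803 + 14038
28803 = 2·14038 + 727
14038 = 19·727 + 225
727 = 3·225 + 52
225 = 4·52 + 17
52 = 3·17 + 1
17 = 17·1 + 0  (stop)
So 273265/28803 = [9; 2, 19, 3, 4, 3, 17].

[9; 2, 19, 3, 4, 3, 17]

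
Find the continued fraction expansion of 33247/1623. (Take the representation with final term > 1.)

33247 = 20×1623 + 787
1623 = 2×787 + 49
787 = 16×49 + 3
49 = 16×3 + 1
3 = 3×1 + 0  (stop)
So 33247/1623 = [20; 2, 16, 16, 3].

[20; 2, 16, 16, 3]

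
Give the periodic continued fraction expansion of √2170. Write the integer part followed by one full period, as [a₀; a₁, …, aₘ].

[46; 1, 1, 2, 1, 1, 92]

a₀ = ⌊√2170⌋ = 46.
With m₀=0, d₀=1 and mₖ₊₁ = dₖaₖ − mₖ, dₖ₊₁ = (n − mₖ₊₁²)/dₖ, aₖ₊₁ = ⌊(a₀+mₖ₊₁)/dₖ₊₁⌋:
  k=1: m=46, d=54, a=1
  k=2: m=8, d=39, a=1
  k=3: m=31, d=31, a=2
  k=4: m=31, d=39, a=1
  k=5: m=8, d=54, a=1
  k=6: m=46, d=1, a=92
d=1 and a=2a₀=92 at k=6, so the next step gives (m, d) = (46, 54) again — its k=1 value — and the period has length 6.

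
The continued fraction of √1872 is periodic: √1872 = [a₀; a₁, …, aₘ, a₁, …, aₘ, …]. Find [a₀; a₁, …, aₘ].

[43; 3, 1, 3, 86]

a₀ = ⌊√1872⌋ = 43.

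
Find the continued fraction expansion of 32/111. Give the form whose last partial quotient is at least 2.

[0; 3, 2, 7, 2]

32 = 0*111 + 32
111 = 3*32 + 15
32 = 2*15 + 2
15 = 7*2 + 1
2 = 2*1 + 0  (stop)
So 32/111 = [0; 3, 2, 7, 2].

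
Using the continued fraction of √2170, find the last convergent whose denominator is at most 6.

233/5

√2170 = [46; 1, 1, 2, 1, 1, 92, …] (period length 6).
Convergents:
  p_0/q_0 = 46/1
  p_1/q_1 = 47/1
  p_2/q_2 = 93/2
  p_3/q_3 = 233/5
  p_4/q_4 = 326/7
q_3 = 5 ≤ 6 < 7 = q_4, so the answer is 233/5.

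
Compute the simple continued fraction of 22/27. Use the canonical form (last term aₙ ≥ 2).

[0; 1, 4, 2, 2]

22 = 0*27 + 22
27 = 1*22 + 5
22 = 4*5 + 2
5 = 2*2 + 1
2 = 2*1 + 0  (stop)
So 22/27 = [0; 1, 4, 2, 2].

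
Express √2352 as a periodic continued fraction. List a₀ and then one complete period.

[48; 2, 96]

a₀ = ⌊√2352⌋ = 48.
With m₀=0, d₀=1 and mₖ₊₁ = dₖaₖ − mₖ, dₖ₊₁ = (n − mₖ₊₁²)/dₖ, aₖ₊₁ = ⌊(a₀+mₖ₊₁)/dₖ₊₁⌋:
  k=1: m=48, d=48, a=2
  k=2: m=48, d=1, a=96
d=1 and a=2a₀=96 at k=2, so the next step gives (m, d) = (48, 48) again — its k=1 value — and the period has length 2.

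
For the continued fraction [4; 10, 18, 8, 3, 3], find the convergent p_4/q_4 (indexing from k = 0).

Using pₖ = aₖpₖ₋₁ + pₖ₋₂, qₖ = aₖqₖ₋₁ + qₖ₋₂ (with p₋₁=1, p₋₂=0, q₋₁=0, q₋₂=1):
  k=0: a=4, p=4, q=1
  k=1: a=10, p=41, q=10
  k=2: a=18, p=742, q=181
  k=3: a=8, p=5977, q=1458
  k=4: a=3, p=18673, q=4555

18673/4555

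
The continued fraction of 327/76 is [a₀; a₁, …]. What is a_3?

3

327 = 4·76 + 23   →  a_0 = 4
76 = 3·23 + 7   →  a_1 = 3
23 = 3·7 + 2   →  a_2 = 3
7 = 3·2 + 1   →  a_3 = 3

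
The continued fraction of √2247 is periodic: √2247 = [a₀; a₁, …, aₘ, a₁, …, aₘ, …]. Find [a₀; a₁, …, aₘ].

a₀ = ⌊√2247⌋ = 47.
With m₀=0, d₀=1 and mₖ₊₁ = dₖaₖ − mₖ, dₖ₊₁ = (n − mₖ₊₁²)/dₖ, aₖ₊₁ = ⌊(a₀+mₖ₊₁)/dₖ₊₁⌋:
  k=1: m=47, d=38, a=2
  k=2: m=29, d=37, a=2
  k=3: m=45, d=6, a=15
  k=4: m=45, d=37, a=2
  k=5: m=29, d=38, a=2
  k=6: m=47, d=1, a=94
d=1 and a=2a₀=94 at k=6, so the next step gives (m, d) = (47, 38) again — its k=1 value — and the period has length 6.

[47; 2, 2, 15, 2, 2, 94]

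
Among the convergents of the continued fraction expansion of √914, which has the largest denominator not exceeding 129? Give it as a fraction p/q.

1300/43

√914 = [30; 4, 3, 3, 4, 60, …] (period length 5).
Convergents:
  p_0/q_0 = 30/1
  p_1/q_1 = 121/4
  p_2/q_2 = 393/13
  p_3/q_3 = 1300/43
  p_4/q_4 = 5593/185
q_3 = 43 ≤ 129 < 185 = q_4, so the answer is 1300/43.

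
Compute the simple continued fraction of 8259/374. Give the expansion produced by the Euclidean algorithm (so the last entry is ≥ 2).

[22; 12, 15, 2]

8259 = 22×374 + 31
374 = 12×31 + 2
31 = 15×2 + 1
2 = 2×1 + 0  (stop)
So 8259/374 = [22; 12, 15, 2].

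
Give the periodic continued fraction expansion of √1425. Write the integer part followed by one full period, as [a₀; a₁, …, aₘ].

a₀ = ⌊√1425⌋ = 37.
With m₀=0, d₀=1 and mₖ₊₁ = dₖaₖ − mₖ, dₖ₊₁ = (n − mₖ₊₁²)/dₖ, aₖ₊₁ = ⌊(a₀+mₖ₊₁)/dₖ₊₁⌋:
  k=1: m=37, d=56, a=1
  k=2: m=19, d=19, a=2
  k=3: m=19, d=56, a=1
  k=4: m=37, d=1, a=74
d=1 and a=2a₀=74 at k=4, so the next step gives (m, d) = (37, 56) again — its k=1 value — and the period has length 4.

[37; 1, 2, 1, 74]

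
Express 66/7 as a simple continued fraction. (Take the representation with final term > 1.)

66 = 9×7 + 3
7 = 2×3 + 1
3 = 3×1 + 0  (stop)
So 66/7 = [9; 2, 3].

[9; 2, 3]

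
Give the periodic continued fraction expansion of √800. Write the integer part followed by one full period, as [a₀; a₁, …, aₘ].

[28; 3, 1, 1, 13, 1, 1, 3, 56]

a₀ = ⌊√800⌋ = 28.
With m₀=0, d₀=1 and mₖ₊₁ = dₖaₖ − mₖ, dₖ₊₁ = (n − mₖ₊₁²)/dₖ, aₖ₊₁ = ⌊(a₀+mₖ₊₁)/dₖ₊₁⌋:
  k=1: m=28, d=16, a=3
  k=2: m=20, d=25, a=1
  k=3: m=5, d=31, a=1
  k=4: m=26, d=4, a=13
  k=5: m=26, d=31, a=1
  k=6: m=5, d=25, a=1
  k=7: m=20, d=16, a=3
  k=8: m=28, d=1, a=56
d=1 and a=2a₀=56 at k=8, so the next step gives (m, d) = (28, 16) again — its k=1 value — and the period has length 8.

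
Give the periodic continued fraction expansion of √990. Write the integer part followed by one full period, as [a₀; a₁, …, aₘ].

a₀ = ⌊√990⌋ = 31.

[31; 2, 6, 2, 62]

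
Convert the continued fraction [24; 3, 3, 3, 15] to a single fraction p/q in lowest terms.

Using pₖ = aₖpₖ₋₁ + pₖ₋₂ and qₖ = aₖqₖ₋₁ + qₖ₋₂:
  k=0: a=24, p=24, q=1
  k=1: a=3, p=73, q=3
  k=2: a=3, p=243, q=10
  k=3: a=3, p=802, q=33
  k=4: a=15, p=12273, q=505

12273/505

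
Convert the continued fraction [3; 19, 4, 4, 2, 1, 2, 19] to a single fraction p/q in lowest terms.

Using pₖ = aₖpₖ₋₁ + pₖ₋₂ and qₖ = aₖqₖ₋₁ + qₖ₋₂:
  k=0: a=3, p=3, q=1
  k=1: a=19, p=58, q=19
  k=2: a=4, p=235, q=77
  k=3: a=4, p=998, q=327
  k=4: a=2, p=2231, q=731
  k=5: a=1, p=3229, q=1058
  k=6: a=2, p=8689, q=2847
  k=7: a=19, p=168320, q=55151

168320/55151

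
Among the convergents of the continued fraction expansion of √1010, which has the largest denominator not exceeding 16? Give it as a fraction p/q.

√1010 = [31; 1, 3, 1, 1, 3, 1, 62, …] (period length 7).
Convergents:
  p_0/q_0 = 31/1
  p_1/q_1 = 32/1
  p_2/q_2 = 127/4
  p_3/q_3 = 159/5
  p_4/q_4 = 286/9
  p_5/q_5 = 1017/32
q_4 = 9 ≤ 16 < 32 = q_5, so the answer is 286/9.

286/9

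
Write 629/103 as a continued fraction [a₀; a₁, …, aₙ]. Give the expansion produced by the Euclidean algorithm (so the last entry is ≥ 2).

629 = 6*103 + 11
103 = 9*11 + 4
11 = 2*4 + 3
4 = 1*3 + 1
3 = 3*1 + 0  (stop)
So 629/103 = [6; 9, 2, 1, 3].

[6; 9, 2, 1, 3]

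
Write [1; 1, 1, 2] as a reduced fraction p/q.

Fold from the inside: start with 2/1.
  1 + 1/2 = 3/2
  1 + 2/3 = 5/3
  1 + 3/5 = 8/5

8/5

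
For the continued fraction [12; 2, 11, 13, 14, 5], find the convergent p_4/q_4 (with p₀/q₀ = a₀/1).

Using pₖ = aₖpₖ₋₁ + pₖ₋₂, qₖ = aₖqₖ₋₁ + qₖ₋₂ (with p₋₁=1, p₋₂=0, q₋₁=0, q₋₂=1):
  k=0: a=12, p=12, q=1
  k=1: a=2, p=25, q=2
  k=2: a=11, p=287, q=23
  k=3: a=13, p=3756, q=301
  k=4: a=14, p=52871, q=4237

52871/4237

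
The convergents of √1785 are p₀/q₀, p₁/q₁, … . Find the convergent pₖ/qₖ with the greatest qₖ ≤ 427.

14238/337

√1785 = [42; 4, 84, …] (period length 2).
Convergents:
  p_0/q_0 = 42/1
  p_1/q_1 = 169/4
  p_2/q_2 = 14238/337
  p_3/q_3 = 57121/1352
q_2 = 337 ≤ 427 < 1352 = q_3, so the answer is 14238/337.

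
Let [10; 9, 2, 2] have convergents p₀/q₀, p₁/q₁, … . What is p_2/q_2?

192/19

Using pₖ = aₖpₖ₋₁ + pₖ₋₂, qₖ = aₖqₖ₋₁ + qₖ₋₂ (with p₋₁=1, p₋₂=0, q₋₁=0, q₋₂=1):
  k=0: a=10, p=10, q=1
  k=1: a=9, p=91, q=9
  k=2: a=2, p=192, q=19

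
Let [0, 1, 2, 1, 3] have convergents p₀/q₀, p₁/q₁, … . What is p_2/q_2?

Using pₖ = aₖpₖ₋₁ + pₖ₋₂, qₖ = aₖqₖ₋₁ + qₖ₋₂ (with p₋₁=1, p₋₂=0, q₋₁=0, q₋₂=1):
  k=0: a=0, p=0, q=1
  k=1: a=1, p=1, q=1
  k=2: a=2, p=2, q=3

2/3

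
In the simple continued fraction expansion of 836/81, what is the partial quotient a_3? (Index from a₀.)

1

836 = 10·81 + 26   →  a_0 = 10
81 = 3·26 + 3   →  a_1 = 3
26 = 8·3 + 2   →  a_2 = 8
3 = 1·2 + 1   →  a_3 = 1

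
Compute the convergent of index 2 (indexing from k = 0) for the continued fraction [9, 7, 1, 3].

73/8

Using pₖ = aₖpₖ₋₁ + pₖ₋₂, qₖ = aₖqₖ₋₁ + qₖ₋₂ (with p₋₁=1, p₋₂=0, q₋₁=0, q₋₂=1):
  k=0: a=9, p=9, q=1
  k=1: a=7, p=64, q=7
  k=2: a=1, p=73, q=8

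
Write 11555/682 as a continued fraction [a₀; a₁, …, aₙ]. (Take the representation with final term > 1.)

[16; 1, 16, 2, 19]

11555 = 16*682 + 643
682 = 1*643 + 39
643 = 16*39 + 19
39 = 2*19 + 1
19 = 19*1 + 0  (stop)
So 11555/682 = [16; 1, 16, 2, 19].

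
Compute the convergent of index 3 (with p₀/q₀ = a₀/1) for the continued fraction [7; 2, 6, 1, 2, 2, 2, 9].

112/15

Using pₖ = aₖpₖ₋₁ + pₖ₋₂, qₖ = aₖqₖ₋₁ + qₖ₋₂ (with p₋₁=1, p₋₂=0, q₋₁=0, q₋₂=1):
  k=0: a=7, p=7, q=1
  k=1: a=2, p=15, q=2
  k=2: a=6, p=97, q=13
  k=3: a=1, p=112, q=15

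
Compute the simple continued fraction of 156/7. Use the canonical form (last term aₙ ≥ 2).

156 = 22×7 + 2
7 = 3×2 + 1
2 = 2×1 + 0  (stop)
So 156/7 = [22; 3, 2].

[22; 3, 2]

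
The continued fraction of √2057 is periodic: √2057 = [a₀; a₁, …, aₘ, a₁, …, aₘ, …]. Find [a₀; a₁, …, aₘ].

a₀ = ⌊√2057⌋ = 45.

[45; 2, 1, 4, 1, 2, 90]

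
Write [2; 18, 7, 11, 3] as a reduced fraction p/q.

Fold from the inside: start with 3/1.
  11 + 1/3 = 34/3
  7 + 3/34 = 241/34
  18 + 34/241 = 4372/241
  2 + 241/4372 = 8985/4372

8985/4372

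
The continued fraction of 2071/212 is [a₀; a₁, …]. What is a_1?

1

2071 = 9·212 + 163   →  a_0 = 9
212 = 1·163 + 49   →  a_1 = 1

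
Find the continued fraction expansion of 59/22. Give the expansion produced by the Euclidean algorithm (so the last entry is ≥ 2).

59 = 2×22 + 15
22 = 1×15 + 7
15 = 2×7 + 1
7 = 7×1 + 0  (stop)
So 59/22 = [2; 1, 2, 7].

[2; 1, 2, 7]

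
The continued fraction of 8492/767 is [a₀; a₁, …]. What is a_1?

8492 = 11·767 + 55   →  a_0 = 11
767 = 13·55 + 52   →  a_1 = 13

13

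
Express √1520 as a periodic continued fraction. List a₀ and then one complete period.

[38; 1, 76]

a₀ = ⌊√1520⌋ = 38.
With m₀=0, d₀=1 and mₖ₊₁ = dₖaₖ − mₖ, dₖ₊₁ = (n − mₖ₊₁²)/dₖ, aₖ₊₁ = ⌊(a₀+mₖ₊₁)/dₖ₊₁⌋:
  k=1: m=38, d=76, a=1
  k=2: m=38, d=1, a=76
d=1 and a=2a₀=76 at k=2, so the next step gives (m, d) = (38, 76) again — its k=1 value — and the period has length 2.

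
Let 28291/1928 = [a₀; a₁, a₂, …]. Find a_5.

1

28291 = 14·1928 + 1299   →  a_0 = 14
1928 = 1·1299 + 629   →  a_1 = 1
1299 = 2·629 + 41   →  a_2 = 2
629 = 15·41 + 14   →  a_3 = 15
41 = 2·14 + 13   →  a_4 = 2
14 = 1·13 + 1   →  a_5 = 1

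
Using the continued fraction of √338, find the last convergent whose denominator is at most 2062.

26327/1432

√338 = [18; 2, 1, 1, 2, 36, …] (period length 5).
Convergents:
  p_0/q_0 = 18/1
  p_1/q_1 = 37/2
  p_2/q_2 = 55/3
  p_3/q_3 = 92/5
  p_4/q_4 = 239/13
  p_5/q_5 = 8696/473
  p_6/q_6 = 17631/959
  p_7/q_7 = 26327/1432
  p_8/q_8 = 43958/2391
q_7 = 1432 ≤ 2062 < 2391 = q_8, so the answer is 26327/1432.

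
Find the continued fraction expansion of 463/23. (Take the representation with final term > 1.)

[20; 7, 1, 2]

463 = 20·23 + 3
23 = 7·3 + 2
3 = 1·2 + 1
2 = 2·1 + 0  (stop)
So 463/23 = [20; 7, 1, 2].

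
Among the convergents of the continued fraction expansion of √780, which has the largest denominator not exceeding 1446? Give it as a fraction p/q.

√780 = [27; 1, 12, 1, 54, …] (period length 4).
Convergents:
  p_0/q_0 = 27/1
  p_1/q_1 = 28/1
  p_2/q_2 = 363/13
  p_3/q_3 = 391/14
  p_4/q_4 = 21477/769
  p_5/q_5 = 21868/783
  p_6/q_6 = 283893/10165
q_5 = 783 ≤ 1446 < 10165 = q_6, so the answer is 21868/783.

21868/783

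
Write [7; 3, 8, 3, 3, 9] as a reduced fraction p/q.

17635/2409

Using pₖ = aₖpₖ₋₁ + pₖ₋₂ and qₖ = aₖqₖ₋₁ + qₖ₋₂:
  k=0: a=7, p=7, q=1
  k=1: a=3, p=22, q=3
  k=2: a=8, p=183, q=25
  k=3: a=3, p=571, q=78
  k=4: a=3, p=1896, q=259
  k=5: a=9, p=17635, q=2409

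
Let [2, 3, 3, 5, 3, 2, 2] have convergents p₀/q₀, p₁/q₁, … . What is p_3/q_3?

122/53

Using pₖ = aₖpₖ₋₁ + pₖ₋₂, qₖ = aₖqₖ₋₁ + qₖ₋₂ (with p₋₁=1, p₋₂=0, q₋₁=0, q₋₂=1):
  k=0: a=2, p=2, q=1
  k=1: a=3, p=7, q=3
  k=2: a=3, p=23, q=10
  k=3: a=5, p=122, q=53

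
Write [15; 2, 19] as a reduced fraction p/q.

Fold from the inside: start with 19/1.
  2 + 1/19 = 39/19
  15 + 19/39 = 604/39

604/39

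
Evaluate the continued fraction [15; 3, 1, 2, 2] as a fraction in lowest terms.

397/26

Using pₖ = aₖpₖ₋₁ + pₖ₋₂ and qₖ = aₖqₖ₋₁ + qₖ₋₂:
  k=0: a=15, p=15, q=1
  k=1: a=3, p=46, q=3
  k=2: a=1, p=61, q=4
  k=3: a=2, p=168, q=11
  k=4: a=2, p=397, q=26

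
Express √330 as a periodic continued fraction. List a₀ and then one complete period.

[18; 6, 36]

a₀ = ⌊√330⌋ = 18.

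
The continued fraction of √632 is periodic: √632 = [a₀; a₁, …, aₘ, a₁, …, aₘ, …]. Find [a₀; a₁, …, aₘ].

a₀ = ⌊√632⌋ = 25.
With m₀=0, d₀=1 and mₖ₊₁ = dₖaₖ − mₖ, dₖ₊₁ = (n − mₖ₊₁²)/dₖ, aₖ₊₁ = ⌊(a₀+mₖ₊₁)/dₖ₊₁⌋:
  k=1: m=25, d=7, a=7
  k=2: m=24, d=8, a=6
  k=3: m=24, d=7, a=7
  k=4: m=25, d=1, a=50
d=1 and a=2a₀=50 at k=4, so the next step gives (m, d) = (25, 7) again — its k=1 value — and the period has length 4.

[25; 7, 6, 7, 50]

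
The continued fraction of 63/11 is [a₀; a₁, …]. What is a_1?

1

63 = 5·11 + 8   →  a_0 = 5
11 = 1·8 + 3   →  a_1 = 1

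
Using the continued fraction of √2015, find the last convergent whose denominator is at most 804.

√2015 = [44; 1, 7, 1, 88, …] (period length 4).
Convergents:
  p_0/q_0 = 44/1
  p_1/q_1 = 45/1
  p_2/q_2 = 359/8
  p_3/q_3 = 404/9
  p_4/q_4 = 35911/800
  p_5/q_5 = 36315/809
q_4 = 800 ≤ 804 < 809 = q_5, so the answer is 35911/800.

35911/800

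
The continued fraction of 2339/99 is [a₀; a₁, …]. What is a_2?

2339 = 23·99 + 62   →  a_0 = 23
99 = 1·62 + 37   →  a_1 = 1
62 = 1·37 + 25   →  a_2 = 1

1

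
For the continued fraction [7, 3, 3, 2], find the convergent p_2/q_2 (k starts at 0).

Using pₖ = aₖpₖ₋₁ + pₖ₋₂, qₖ = aₖqₖ₋₁ + qₖ₋₂ (with p₋₁=1, p₋₂=0, q₋₁=0, q₋₂=1):
  k=0: a=7, p=7, q=1
  k=1: a=3, p=22, q=3
  k=2: a=3, p=73, q=10

73/10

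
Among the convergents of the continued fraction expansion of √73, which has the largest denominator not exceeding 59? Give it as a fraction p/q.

487/57

√73 = [8; 1, 1, 5, 5, 1, 1, 16, …] (period length 7).
Convergents:
  p_0/q_0 = 8/1
  p_1/q_1 = 9/1
  p_2/q_2 = 17/2
  p_3/q_3 = 94/11
  p_4/q_4 = 487/57
  p_5/q_5 = 581/68
q_4 = 57 ≤ 59 < 68 = q_5, so the answer is 487/57.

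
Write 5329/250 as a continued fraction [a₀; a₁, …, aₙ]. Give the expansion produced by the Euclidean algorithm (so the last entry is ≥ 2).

5329 = 21·250 + 79
250 = 3·79 + 13
79 = 6·13 + 1
13 = 13·1 + 0  (stop)
So 5329/250 = [21; 3, 6, 13].

[21; 3, 6, 13]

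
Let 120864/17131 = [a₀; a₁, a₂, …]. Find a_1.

18

120864 = 7·17131 + 947   →  a_0 = 7
17131 = 18·947 + 85   →  a_1 = 18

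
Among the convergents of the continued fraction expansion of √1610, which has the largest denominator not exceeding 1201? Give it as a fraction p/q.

25720/641

√1610 = [40; 8, 80, …] (period length 2).
Convergents:
  p_0/q_0 = 40/1
  p_1/q_1 = 321/8
  p_2/q_2 = 25720/641
  p_3/q_3 = 206081/5136
q_2 = 641 ≤ 1201 < 5136 = q_3, so the answer is 25720/641.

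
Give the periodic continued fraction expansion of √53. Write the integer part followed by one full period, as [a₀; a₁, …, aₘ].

[7; 3, 1, 1, 3, 14]

a₀ = ⌊√53⌋ = 7.
With m₀=0, d₀=1 and mₖ₊₁ = dₖaₖ − mₖ, dₖ₊₁ = (n − mₖ₊₁²)/dₖ, aₖ₊₁ = ⌊(a₀+mₖ₊₁)/dₖ₊₁⌋:
  k=1: m=7, d=4, a=3
  k=2: m=5, d=7, a=1
  k=3: m=2, d=7, a=1
  k=4: m=5, d=4, a=3
  k=5: m=7, d=1, a=14
d=1 and a=2a₀=14 at k=5, so the next step gives (m, d) = (7, 4) again — its k=1 value — and the period has length 5.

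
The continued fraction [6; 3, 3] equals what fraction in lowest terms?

63/10

Using pₖ = aₖpₖ₋₁ + pₖ₋₂ and qₖ = aₖqₖ₋₁ + qₖ₋₂:
  k=0: a=6, p=6, q=1
  k=1: a=3, p=19, q=3
  k=2: a=3, p=63, q=10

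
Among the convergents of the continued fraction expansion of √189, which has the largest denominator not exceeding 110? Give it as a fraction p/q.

√189 = [13; 1, 2, 1, 26, …] (period length 4).
Convergents:
  p_0/q_0 = 13/1
  p_1/q_1 = 14/1
  p_2/q_2 = 41/3
  p_3/q_3 = 55/4
  p_4/q_4 = 1471/107
  p_5/q_5 = 1526/111
q_4 = 107 ≤ 110 < 111 = q_5, so the answer is 1471/107.

1471/107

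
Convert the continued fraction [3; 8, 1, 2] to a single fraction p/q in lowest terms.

Fold from the inside: start with 2/1.
  1 + 1/2 = 3/2
  8 + 2/3 = 26/3
  3 + 3/26 = 81/26

81/26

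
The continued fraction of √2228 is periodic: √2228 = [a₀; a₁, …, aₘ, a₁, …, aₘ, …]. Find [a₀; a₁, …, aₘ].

[47; 4, 1, 22, 1, 4, 94]

a₀ = ⌊√2228⌋ = 47.
With m₀=0, d₀=1 and mₖ₊₁ = dₖaₖ − mₖ, dₖ₊₁ = (n − mₖ₊₁²)/dₖ, aₖ₊₁ = ⌊(a₀+mₖ₊₁)/dₖ₊₁⌋:
  k=1: m=47, d=19, a=4
  k=2: m=29, d=73, a=1
  k=3: m=44, d=4, a=22
  k=4: m=44, d=73, a=1
  k=5: m=29, d=19, a=4
  k=6: m=47, d=1, a=94
d=1 and a=2a₀=94 at k=6, so the next step gives (m, d) = (47, 19) again — its k=1 value — and the period has length 6.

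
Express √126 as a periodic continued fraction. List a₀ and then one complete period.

a₀ = ⌊√126⌋ = 11.
With m₀=0, d₀=1 and mₖ₊₁ = dₖaₖ − mₖ, dₖ₊₁ = (n − mₖ₊₁²)/dₖ, aₖ₊₁ = ⌊(a₀+mₖ₊₁)/dₖ₊₁⌋:
  k=1: m=11, d=5, a=4
  k=2: m=9, d=9, a=2
  k=3: m=9, d=5, a=4
  k=4: m=11, d=1, a=22
d=1 and a=2a₀=22 at k=4, so the next step gives (m, d) = (11, 5) again — its k=1 value — and the period has length 4.

[11; 4, 2, 4, 22]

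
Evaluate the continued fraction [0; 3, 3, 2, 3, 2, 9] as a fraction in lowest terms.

519/1708

Using pₖ = aₖpₖ₋₁ + pₖ₋₂ and qₖ = aₖqₖ₋₁ + qₖ₋₂:
  k=0: a=0, p=0, q=1
  k=1: a=3, p=1, q=3
  k=2: a=3, p=3, q=10
  k=3: a=2, p=7, q=23
  k=4: a=3, p=24, q=79
  k=5: a=2, p=55, q=181
  k=6: a=9, p=519, q=1708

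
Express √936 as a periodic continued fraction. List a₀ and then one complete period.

[30; 1, 1, 2, 6, 2, 1, 1, 60]

a₀ = ⌊√936⌋ = 30.
With m₀=0, d₀=1 and mₖ₊₁ = dₖaₖ − mₖ, dₖ₊₁ = (n − mₖ₊₁²)/dₖ, aₖ₊₁ = ⌊(a₀+mₖ₊₁)/dₖ₊₁⌋:
  k=1: m=30, d=36, a=1
  k=2: m=6, d=25, a=1
  k=3: m=19, d=23, a=2
  k=4: m=27, d=9, a=6
  k=5: m=27, d=23, a=2
  k=6: m=19, d=25, a=1
  k=7: m=6, d=36, a=1
  k=8: m=30, d=1, a=60
d=1 and a=2a₀=60 at k=8, so the next step gives (m, d) = (30, 36) again — its k=1 value — and the period has length 8.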